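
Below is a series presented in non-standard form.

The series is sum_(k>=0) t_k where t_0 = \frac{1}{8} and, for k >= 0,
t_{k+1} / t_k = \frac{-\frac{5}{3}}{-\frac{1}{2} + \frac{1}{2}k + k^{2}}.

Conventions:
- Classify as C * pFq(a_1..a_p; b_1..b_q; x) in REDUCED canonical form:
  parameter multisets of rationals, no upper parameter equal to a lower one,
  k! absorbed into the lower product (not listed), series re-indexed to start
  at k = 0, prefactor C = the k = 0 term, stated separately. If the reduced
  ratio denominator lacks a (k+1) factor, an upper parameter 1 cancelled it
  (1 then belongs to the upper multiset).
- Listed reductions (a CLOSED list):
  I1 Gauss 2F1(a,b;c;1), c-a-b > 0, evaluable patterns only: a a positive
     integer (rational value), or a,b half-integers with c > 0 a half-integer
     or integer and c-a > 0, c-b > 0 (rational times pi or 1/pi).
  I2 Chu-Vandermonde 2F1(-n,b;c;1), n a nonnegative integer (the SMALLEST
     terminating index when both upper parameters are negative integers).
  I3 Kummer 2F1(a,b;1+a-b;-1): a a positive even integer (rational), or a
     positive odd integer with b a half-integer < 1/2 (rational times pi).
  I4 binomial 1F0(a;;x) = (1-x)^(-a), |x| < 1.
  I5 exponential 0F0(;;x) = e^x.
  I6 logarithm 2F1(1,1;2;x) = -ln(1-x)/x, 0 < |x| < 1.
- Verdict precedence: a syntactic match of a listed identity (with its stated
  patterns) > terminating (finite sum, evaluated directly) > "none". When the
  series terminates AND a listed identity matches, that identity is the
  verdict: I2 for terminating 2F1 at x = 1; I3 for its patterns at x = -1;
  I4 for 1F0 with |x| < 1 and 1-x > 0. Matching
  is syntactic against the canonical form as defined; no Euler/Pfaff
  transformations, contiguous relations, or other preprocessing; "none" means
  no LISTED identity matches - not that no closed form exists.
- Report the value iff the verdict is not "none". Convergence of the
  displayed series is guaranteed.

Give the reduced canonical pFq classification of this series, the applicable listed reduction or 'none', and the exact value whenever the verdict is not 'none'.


Prefactor \frac{1}{8}, argument -\frac{5}{3}: 0F1 with upper {-} over lower {-\frac{1}{2}}. Verdict: none. A 0F1 with upper {-} fits none of I1-I6 at x = -\frac{5}{3}; the sum runs forever.

First insight: with t_0 = \frac{1}{8}, roots of the ratio polynomials (C = 1/8) are the negated parameters.
Adjacent-term ratio: r(k) = -\frac{5}{3} * 1 / [(k-\frac{1}{2}) (k+1)] - rational; roots negated = parameters, x = -\frac{5}{3}, C = \frac{1}{8}.


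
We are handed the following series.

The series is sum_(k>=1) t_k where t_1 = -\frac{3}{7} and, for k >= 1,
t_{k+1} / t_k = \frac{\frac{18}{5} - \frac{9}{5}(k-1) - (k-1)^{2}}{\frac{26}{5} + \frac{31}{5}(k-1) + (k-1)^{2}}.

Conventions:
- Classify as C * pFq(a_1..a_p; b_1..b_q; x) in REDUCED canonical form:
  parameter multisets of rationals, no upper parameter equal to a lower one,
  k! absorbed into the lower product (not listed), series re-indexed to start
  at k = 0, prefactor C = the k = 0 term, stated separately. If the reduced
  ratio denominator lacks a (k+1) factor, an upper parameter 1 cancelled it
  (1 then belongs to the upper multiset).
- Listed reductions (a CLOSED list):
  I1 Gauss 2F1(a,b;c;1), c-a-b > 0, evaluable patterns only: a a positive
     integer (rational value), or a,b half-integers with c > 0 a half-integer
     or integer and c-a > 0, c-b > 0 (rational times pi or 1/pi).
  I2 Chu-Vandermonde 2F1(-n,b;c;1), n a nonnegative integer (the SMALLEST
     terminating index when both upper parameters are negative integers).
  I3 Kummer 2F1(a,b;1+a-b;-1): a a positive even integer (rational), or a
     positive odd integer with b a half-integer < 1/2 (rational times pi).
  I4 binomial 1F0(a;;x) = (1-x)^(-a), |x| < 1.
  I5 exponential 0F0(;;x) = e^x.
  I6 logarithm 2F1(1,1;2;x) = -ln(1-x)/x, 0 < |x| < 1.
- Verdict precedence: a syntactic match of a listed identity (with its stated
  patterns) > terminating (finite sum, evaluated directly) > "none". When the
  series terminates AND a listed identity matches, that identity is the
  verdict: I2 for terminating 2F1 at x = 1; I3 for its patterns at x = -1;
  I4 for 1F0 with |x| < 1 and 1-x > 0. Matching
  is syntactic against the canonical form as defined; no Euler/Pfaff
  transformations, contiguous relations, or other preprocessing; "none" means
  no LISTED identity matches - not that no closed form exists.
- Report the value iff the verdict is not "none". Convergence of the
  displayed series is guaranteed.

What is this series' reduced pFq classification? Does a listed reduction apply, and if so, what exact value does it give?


Classification (C = -\frac{3}{7}): 2F1 with upper {-\frac{6}{5}, 3}, lower {\frac{26}{5}}, argument x = -1. Verdict: none (x = -1): each listed identity misses the multisets {-\frac{6}{5}, 3} ; {\frac{26}{5}}.

The tell: from the first term -\frac{3}{7}: the expanded ratio factors over Q; C = -3/7, x = -1, roots give parameters.
Term ratio: r(k) = -1 * (k-\frac{6}{5}) (k+3) / [(k+\frac{26}{5}) (k+1)] - poly over poly, x = -1 from leading terms; C = -\frac{3}{7} at k = 0.


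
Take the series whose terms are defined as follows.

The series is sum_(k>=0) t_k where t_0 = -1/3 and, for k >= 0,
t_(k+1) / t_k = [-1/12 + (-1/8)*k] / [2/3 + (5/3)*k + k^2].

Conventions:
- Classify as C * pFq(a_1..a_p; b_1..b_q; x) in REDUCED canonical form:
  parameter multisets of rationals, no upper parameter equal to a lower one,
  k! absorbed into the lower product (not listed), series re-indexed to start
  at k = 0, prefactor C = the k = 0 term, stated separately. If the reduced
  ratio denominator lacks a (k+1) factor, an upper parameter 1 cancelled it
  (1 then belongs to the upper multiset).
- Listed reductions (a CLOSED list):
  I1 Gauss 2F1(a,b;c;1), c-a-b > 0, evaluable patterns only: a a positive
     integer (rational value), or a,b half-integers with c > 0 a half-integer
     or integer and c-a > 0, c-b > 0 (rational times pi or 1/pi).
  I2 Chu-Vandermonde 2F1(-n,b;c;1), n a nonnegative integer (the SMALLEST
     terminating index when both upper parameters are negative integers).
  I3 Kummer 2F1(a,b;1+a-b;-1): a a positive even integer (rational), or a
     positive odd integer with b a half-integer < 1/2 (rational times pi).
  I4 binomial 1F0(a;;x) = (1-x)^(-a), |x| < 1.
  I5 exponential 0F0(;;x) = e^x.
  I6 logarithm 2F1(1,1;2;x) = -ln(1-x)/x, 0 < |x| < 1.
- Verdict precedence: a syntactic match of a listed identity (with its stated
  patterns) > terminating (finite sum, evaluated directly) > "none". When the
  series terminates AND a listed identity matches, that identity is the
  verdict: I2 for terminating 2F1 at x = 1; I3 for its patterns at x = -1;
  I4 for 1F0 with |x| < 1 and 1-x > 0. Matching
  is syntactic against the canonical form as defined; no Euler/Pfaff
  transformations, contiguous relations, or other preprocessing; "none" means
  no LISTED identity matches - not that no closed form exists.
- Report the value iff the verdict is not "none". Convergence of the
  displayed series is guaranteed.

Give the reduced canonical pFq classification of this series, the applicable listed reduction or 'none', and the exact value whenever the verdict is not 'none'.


This is -1/3 * 0F0(-; -; -1/8) in reduced canonical form. Verdict: the I5 exponential reduction fires (the 0F0 exponential series at x = -1/8). Its exact value is (-1/3) * e^(-1/8).

Structural cue: x = (-1/8) and the expanded ratio factors over Q; prefactor -1/3, roots give parameters.
Step ratio: r(k) = (-1/8) * 1 / [(k+1)] ; factor over Q: parameters, x = (-1/8), and C = -1/3.


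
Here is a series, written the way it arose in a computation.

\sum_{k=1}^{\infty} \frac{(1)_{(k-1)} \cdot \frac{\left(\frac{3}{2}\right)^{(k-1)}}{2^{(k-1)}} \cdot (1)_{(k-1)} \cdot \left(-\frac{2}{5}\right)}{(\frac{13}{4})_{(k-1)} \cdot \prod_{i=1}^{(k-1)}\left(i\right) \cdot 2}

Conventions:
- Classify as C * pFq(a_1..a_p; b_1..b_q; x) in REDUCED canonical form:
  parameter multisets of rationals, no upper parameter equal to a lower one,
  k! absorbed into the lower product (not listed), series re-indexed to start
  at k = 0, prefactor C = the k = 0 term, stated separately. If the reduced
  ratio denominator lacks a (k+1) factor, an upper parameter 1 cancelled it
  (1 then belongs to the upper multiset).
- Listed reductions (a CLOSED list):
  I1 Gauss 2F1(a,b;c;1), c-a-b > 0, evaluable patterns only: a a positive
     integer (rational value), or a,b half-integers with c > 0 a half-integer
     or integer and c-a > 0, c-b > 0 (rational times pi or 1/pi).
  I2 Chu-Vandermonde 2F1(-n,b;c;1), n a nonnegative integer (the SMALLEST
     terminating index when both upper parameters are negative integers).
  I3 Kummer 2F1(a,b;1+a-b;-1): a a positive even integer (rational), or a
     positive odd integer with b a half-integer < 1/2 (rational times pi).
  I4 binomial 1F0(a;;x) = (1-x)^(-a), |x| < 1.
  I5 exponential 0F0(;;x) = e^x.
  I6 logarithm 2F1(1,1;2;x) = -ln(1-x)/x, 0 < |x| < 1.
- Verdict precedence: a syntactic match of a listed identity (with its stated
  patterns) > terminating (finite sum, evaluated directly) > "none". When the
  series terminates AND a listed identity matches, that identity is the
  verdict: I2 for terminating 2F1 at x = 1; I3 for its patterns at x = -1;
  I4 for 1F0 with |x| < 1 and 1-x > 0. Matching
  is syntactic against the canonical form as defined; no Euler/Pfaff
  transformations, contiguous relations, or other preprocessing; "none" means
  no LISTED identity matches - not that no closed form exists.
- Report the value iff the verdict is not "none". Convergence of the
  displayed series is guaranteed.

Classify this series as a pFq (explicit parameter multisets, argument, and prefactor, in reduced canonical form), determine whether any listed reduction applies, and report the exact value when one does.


Classification (C = -\frac{1}{5}): 2F1 with upper {1, 1}, lower {\frac{13}{4}}, argument x = \frac{3}{4}. Verdict: none. A 2F1 with upper {1, 1} fits none of I1-I6 at x = \frac{3}{4}; the sum runs forever.

The tell: with t_0 = -\frac{1}{5}, the constant factors (C = -1/5, x = 3/4) combine into one prefactor.
Consecutive-term ratio: r(k) = \frac{3}{4} * (k+1) (k+1) / [(k+\frac{13}{4}) (k+1)] ; factor over Q: parameters, x = \frac{3}{4}, and C = -\frac{1}{5}.


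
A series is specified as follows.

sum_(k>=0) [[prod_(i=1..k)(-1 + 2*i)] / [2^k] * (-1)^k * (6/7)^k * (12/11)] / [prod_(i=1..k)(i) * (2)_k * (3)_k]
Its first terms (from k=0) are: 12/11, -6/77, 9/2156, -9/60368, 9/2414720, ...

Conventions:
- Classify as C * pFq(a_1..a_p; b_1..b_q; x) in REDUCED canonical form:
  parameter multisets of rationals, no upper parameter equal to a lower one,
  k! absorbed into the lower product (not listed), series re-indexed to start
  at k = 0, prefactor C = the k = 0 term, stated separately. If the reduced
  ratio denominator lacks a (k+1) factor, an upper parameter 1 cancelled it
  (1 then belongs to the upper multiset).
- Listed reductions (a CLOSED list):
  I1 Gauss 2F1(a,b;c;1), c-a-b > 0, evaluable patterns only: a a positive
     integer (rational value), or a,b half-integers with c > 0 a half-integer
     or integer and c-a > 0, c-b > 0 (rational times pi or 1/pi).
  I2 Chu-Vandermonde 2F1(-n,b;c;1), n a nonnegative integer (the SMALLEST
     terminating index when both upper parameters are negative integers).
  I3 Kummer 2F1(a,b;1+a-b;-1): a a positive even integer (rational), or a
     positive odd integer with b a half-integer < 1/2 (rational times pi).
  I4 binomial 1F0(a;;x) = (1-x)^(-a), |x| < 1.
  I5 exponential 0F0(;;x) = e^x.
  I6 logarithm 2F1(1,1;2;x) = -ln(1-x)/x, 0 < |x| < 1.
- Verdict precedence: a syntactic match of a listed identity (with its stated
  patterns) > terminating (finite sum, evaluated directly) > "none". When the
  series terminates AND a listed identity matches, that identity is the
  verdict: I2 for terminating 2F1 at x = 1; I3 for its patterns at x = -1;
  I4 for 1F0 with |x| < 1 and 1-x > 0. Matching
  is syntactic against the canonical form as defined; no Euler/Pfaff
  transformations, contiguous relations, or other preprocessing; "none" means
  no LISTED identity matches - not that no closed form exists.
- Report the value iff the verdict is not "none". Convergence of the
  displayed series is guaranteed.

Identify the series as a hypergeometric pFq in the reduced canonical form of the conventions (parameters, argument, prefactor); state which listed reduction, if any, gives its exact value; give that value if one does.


Classification (C = 12/11): 1F2 with upper {1/2}, lower {2, 3}, argument x = -6/7. Verdict: no listed reduction: x = -6/7 and upper {1/2} fail every I1-I6 pattern.

Structural cue: t_0 being 12/11, the product of the first k integers (C = 12/11, x = -6/7) is k!.
Term ratio: r(k) = (-6/7) * (k+1/2) / [(k+2) (k+3) (k+1)] - poly over poly, x = (-6/7) from leading terms; C = 12/11 at k = 0.


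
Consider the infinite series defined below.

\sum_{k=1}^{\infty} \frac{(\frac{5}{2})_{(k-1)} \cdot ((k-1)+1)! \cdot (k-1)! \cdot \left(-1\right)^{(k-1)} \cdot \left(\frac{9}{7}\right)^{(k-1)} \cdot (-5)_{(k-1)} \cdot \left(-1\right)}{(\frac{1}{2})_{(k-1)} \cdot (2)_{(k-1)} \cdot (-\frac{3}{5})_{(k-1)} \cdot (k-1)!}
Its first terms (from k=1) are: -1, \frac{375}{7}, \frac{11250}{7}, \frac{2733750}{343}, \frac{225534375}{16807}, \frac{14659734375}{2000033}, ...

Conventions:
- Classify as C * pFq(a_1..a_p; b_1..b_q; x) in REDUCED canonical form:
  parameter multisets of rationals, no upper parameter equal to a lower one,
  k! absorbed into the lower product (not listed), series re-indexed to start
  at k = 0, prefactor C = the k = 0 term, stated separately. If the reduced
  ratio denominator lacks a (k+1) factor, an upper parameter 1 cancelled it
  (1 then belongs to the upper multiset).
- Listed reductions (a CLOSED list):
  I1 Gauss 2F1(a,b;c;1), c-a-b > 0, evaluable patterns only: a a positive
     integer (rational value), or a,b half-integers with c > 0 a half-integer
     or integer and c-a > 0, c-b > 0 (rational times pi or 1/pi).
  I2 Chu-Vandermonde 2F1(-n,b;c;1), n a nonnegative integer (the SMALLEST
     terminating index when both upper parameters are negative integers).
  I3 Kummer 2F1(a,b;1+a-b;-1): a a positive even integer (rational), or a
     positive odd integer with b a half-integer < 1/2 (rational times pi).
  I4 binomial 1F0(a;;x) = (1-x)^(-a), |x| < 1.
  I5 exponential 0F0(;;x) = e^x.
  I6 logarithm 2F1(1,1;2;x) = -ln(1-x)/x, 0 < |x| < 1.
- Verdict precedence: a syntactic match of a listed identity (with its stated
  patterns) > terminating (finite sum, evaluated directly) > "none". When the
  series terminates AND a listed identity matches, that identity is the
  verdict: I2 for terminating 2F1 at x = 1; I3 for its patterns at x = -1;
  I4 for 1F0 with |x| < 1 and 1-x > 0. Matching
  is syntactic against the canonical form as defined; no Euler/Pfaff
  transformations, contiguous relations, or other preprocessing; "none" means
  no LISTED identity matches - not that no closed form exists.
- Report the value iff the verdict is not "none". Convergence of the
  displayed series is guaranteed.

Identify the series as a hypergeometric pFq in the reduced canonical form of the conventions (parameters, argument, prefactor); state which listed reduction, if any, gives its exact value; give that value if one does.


Reduced: x = -\frac{9}{7}, 3F2, upper = {-5, 1, \frac{5}{2}}, lower = {-\frac{3}{5}, \frac{1}{2}}, C = -1. Verdict: terminating (-5 upstairs). 6 nonzero terms in all; added directly. Hence: \frac{60758304592}{2000033}.

Key step: t_0 = -1 here, and the parameter 2 appears in both the upper and lower lists and cancels.
Adjacent-term ratio: r(k) = -\frac{9}{7} * (k-5) (k+1) (k+\frac{5}{2}) / [(k-\frac{3}{5}) (k+\frac{1}{2}) (k+1)] - rational in k. x = -\frac{9}{7}; t_0 = -1; negate the roots.


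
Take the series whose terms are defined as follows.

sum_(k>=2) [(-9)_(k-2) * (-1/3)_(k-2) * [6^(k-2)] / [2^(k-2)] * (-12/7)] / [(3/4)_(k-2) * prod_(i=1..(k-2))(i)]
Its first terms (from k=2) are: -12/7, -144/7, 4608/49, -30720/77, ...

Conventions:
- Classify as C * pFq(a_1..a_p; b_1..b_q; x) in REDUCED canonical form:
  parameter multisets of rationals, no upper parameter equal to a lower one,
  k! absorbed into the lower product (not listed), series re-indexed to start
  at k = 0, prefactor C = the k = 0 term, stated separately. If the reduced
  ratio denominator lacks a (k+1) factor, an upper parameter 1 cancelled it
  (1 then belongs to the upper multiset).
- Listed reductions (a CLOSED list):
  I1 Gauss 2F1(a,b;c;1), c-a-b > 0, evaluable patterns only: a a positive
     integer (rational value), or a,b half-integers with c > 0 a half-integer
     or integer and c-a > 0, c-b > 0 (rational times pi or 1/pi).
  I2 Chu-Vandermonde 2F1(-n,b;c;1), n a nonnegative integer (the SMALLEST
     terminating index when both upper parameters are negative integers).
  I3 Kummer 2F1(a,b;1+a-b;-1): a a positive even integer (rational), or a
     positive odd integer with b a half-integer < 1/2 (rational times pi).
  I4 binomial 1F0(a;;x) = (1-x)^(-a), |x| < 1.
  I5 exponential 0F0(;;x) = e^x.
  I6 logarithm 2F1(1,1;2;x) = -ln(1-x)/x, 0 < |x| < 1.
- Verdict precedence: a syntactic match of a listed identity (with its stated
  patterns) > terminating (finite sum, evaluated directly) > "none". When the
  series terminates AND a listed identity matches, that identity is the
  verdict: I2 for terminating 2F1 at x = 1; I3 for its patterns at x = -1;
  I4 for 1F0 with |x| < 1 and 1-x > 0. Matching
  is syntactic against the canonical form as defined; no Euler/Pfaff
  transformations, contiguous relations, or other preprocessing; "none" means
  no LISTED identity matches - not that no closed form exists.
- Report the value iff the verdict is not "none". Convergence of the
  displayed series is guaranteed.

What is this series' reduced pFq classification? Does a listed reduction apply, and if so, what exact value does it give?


At argument 3: a 2F1 with upper {-9, -1/3}, lower {3/4}, scaled by C = -12/7. Verdict: terminating - upper parameter -9 makes this a finite sum (last index 9), evaluated exactly. Sum: -1188552236/53768043.

The tell: x = 3 and the product of the first k integers (prefactor -12/7) is k!.
Ratio: r(k) = 3 * (k-9) (k-1/3) / [(k+3/4) (k+1)] - rational in k, leading ratio 3; with t_0 = -12/7, classification follows.


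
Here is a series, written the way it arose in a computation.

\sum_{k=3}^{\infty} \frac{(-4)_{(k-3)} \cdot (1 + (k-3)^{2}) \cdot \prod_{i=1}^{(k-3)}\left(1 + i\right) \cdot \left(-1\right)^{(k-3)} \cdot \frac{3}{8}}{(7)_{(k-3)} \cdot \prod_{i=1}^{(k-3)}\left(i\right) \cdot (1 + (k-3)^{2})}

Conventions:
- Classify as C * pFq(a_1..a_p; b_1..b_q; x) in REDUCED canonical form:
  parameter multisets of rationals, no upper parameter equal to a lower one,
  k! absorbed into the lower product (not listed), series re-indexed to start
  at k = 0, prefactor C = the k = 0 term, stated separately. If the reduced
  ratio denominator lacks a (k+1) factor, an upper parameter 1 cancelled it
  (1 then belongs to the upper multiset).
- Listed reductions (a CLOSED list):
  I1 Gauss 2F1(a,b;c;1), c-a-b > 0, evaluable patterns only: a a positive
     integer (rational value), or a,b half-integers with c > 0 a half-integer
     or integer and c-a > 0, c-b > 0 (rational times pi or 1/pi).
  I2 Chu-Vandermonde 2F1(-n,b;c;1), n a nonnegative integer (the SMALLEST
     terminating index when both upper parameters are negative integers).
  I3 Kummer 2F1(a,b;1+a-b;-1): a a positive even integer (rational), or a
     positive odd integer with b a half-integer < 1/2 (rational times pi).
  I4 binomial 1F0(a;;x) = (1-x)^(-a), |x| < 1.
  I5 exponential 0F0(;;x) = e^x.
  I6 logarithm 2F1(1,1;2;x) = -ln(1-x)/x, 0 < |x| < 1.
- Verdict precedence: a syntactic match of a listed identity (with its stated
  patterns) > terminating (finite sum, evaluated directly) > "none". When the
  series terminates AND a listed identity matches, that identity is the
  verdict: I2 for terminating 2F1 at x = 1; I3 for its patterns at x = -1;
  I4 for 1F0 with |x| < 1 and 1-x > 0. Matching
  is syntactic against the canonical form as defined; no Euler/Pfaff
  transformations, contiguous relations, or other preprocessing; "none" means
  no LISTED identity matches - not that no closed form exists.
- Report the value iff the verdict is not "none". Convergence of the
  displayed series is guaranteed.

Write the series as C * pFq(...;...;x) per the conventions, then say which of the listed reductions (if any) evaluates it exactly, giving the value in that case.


First insight: from the first term \frac{3}{8}: the product of the first k integers (C = 3/8, x = -1) is k!.
Step ratio: r(k) = -1 * (k-4) (k+2) / [(k+7) (k+1)] - rational in k, leading ratio -1; with t_0 = \frac{3}{8}, classification follows.

Prefactor \frac{3}{8}, argument -1: 2F1 with upper {-4, 2} over lower {7}. Verdict: this is the Kummer evaluation I3 (x = -1; c = 7 equals 1+a-b for upper {-4, 2}: listed pattern). Sum: \frac{9}{8}.


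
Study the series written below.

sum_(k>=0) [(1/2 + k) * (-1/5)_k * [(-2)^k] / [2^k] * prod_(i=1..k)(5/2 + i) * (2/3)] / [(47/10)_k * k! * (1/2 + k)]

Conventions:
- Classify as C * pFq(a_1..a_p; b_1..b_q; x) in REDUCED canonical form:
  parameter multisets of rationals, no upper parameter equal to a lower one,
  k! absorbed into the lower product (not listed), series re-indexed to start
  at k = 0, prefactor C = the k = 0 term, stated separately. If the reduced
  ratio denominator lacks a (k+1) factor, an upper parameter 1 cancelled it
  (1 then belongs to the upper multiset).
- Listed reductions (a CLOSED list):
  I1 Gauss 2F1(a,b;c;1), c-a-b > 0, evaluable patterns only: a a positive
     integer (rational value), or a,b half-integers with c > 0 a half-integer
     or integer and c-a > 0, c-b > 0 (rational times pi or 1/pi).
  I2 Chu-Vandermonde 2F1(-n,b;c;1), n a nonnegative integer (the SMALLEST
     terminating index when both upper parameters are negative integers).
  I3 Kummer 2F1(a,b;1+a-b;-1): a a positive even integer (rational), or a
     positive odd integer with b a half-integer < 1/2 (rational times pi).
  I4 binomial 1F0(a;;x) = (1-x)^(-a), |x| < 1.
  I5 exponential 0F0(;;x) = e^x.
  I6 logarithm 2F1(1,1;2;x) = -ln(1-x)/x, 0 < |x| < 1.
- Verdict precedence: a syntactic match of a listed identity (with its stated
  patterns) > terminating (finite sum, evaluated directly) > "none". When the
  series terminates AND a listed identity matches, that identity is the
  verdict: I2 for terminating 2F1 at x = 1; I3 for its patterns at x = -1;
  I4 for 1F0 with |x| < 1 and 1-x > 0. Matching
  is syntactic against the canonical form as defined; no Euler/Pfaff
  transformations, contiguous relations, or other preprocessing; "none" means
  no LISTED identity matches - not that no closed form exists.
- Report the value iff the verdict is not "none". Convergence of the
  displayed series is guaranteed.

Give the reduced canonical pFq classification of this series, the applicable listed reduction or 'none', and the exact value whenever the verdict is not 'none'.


First insight: with t_0 = 2/3, the running product (prefactor 2/3) telescopes to a rising factorial.
Step ratio: r(k) = (-1) * (k-1/5) (k+7/2) / [(k+47/10) (k+1)] ; factor over Q: parameters, x = (-1), and C = 2/3.

The series (x = -1) is 2F1: upper {-1/5, 7/2}, lower {47/10}, prefactor 2/3. Verdict: none. A 2F1 with upper {-1/5, 7/2} fits none of I1-I6 at x = -1; the sum runs forever.


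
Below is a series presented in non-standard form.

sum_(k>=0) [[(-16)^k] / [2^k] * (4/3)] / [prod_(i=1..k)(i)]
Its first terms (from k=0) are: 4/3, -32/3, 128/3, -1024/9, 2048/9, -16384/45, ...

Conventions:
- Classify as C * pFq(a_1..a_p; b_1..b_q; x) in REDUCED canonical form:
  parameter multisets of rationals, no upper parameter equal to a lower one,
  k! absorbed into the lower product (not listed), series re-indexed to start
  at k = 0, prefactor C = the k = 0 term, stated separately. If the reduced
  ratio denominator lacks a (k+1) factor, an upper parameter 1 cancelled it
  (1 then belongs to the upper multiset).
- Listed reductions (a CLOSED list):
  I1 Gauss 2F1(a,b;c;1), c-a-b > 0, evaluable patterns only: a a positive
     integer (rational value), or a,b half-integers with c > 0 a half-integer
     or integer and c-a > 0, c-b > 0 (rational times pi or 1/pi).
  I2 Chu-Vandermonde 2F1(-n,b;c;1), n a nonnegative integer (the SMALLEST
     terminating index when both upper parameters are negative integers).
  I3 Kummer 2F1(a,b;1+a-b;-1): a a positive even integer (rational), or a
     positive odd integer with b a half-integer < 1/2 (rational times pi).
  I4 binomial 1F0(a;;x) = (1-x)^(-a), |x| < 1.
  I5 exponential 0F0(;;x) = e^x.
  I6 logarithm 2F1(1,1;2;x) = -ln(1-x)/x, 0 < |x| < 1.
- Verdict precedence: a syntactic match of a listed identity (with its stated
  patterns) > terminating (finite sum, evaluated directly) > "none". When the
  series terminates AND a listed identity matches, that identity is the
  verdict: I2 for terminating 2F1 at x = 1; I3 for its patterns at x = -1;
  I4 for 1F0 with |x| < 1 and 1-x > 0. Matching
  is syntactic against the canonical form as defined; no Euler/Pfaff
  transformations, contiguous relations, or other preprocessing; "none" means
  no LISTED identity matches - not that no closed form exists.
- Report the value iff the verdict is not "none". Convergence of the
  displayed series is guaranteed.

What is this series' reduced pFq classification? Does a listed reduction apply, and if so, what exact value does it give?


At argument -8: a 0F0 with upper {-}, lower {-}, scaled by C = 4/3. Verdict at x = -8: the I5 exponential reduction matches (the 0F0 exponential series at x = -8). Sum: (4/3) * e^(-8).

First insight: t_0 = 4/3 here, and the two k-th powers (C = 4/3, x = -8) combine into one argument.
Step ratio: r(k) = (-8) * 1 / [(k+1)] ; factor over Q: parameters, x = (-8), and C = 4/3.


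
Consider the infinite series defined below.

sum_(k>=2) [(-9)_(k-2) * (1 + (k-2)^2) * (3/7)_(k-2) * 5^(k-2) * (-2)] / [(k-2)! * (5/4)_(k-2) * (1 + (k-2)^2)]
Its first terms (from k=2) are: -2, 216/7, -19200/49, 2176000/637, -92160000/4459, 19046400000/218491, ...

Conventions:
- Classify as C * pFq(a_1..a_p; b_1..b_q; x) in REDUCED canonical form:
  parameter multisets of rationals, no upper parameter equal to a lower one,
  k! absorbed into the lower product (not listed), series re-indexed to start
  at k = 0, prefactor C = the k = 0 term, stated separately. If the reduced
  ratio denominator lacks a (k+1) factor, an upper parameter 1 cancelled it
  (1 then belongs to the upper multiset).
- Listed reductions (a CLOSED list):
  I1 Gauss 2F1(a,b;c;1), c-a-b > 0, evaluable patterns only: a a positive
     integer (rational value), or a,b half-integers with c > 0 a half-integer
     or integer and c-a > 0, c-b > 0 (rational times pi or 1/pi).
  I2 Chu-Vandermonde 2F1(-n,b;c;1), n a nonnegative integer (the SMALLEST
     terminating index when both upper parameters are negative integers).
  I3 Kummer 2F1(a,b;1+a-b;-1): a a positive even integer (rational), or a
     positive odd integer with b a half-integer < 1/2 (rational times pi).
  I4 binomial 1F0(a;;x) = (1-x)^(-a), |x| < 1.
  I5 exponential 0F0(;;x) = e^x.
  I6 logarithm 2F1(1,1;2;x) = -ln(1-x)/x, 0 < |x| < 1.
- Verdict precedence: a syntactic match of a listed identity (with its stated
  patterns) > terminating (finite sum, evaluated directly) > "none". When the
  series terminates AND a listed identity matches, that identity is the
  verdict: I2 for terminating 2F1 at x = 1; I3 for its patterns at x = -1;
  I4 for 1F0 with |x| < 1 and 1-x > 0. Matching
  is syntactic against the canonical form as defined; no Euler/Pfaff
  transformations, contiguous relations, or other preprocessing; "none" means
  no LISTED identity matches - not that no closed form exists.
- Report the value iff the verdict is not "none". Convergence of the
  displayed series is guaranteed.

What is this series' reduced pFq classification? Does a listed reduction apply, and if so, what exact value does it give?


x = 5 here; the reduced form reads 2F1, upper {-9, 3/7}, lower {5/4}, C = -2. Verdict: terminating. (-9)_k vanishes past k = 9, leaving a 10-term sum, computed directly. Its exact value is 1309070169165202746/43342719731311.

Structural cue: with t_0 = -2, striking the common factor k^2 + 1 reduces the term (prefactor -2).
Step ratio: r(k) = 5 * (k-9) (k+3/7) / [(k+5/4) (k+1)] - rational; roots negated = parameters, x = 5, C = -2.


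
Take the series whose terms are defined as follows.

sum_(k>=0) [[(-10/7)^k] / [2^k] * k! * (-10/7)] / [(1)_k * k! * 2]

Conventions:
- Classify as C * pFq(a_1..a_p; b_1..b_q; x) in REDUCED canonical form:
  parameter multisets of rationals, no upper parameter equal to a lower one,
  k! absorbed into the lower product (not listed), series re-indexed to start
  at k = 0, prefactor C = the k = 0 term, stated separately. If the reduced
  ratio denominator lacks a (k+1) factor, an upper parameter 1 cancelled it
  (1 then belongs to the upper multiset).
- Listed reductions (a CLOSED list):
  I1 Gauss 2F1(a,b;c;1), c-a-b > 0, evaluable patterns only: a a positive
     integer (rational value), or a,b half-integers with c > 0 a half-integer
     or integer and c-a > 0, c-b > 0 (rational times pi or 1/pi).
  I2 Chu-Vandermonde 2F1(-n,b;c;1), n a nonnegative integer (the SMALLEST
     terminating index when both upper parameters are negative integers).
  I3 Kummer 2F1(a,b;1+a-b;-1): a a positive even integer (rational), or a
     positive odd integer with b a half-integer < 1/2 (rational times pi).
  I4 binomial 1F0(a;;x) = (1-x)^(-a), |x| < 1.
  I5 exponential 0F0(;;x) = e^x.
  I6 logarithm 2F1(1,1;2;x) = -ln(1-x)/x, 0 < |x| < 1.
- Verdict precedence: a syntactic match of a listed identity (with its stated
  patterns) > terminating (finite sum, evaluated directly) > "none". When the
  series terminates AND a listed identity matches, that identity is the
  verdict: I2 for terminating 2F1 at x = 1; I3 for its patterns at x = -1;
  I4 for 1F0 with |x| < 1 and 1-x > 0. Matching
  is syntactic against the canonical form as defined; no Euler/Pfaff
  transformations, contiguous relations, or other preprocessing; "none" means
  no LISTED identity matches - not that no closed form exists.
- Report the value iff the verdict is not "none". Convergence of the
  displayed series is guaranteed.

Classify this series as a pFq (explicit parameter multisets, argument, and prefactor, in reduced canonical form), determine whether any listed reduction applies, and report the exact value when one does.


Prefactor -5/7, argument -5/7: 0F0 with upper {-} over lower {-}. Verdict (x = -5/7): exponential (I5) applies (the 0F0 exponential series at x = -5/7). Sum: (-5/7) * e^(-5/7).

Key step: t_0 = -5/7 here, and the factorial ratio (prefactor -5/7) (k+a-1)!/(a-1)! is a rising factorial (a)_k.
Step ratio: r(k) = (-5/7) * 1 / [(k+1)] - rational in k. x = (-5/7); t_0 = -5/7; negate the roots.


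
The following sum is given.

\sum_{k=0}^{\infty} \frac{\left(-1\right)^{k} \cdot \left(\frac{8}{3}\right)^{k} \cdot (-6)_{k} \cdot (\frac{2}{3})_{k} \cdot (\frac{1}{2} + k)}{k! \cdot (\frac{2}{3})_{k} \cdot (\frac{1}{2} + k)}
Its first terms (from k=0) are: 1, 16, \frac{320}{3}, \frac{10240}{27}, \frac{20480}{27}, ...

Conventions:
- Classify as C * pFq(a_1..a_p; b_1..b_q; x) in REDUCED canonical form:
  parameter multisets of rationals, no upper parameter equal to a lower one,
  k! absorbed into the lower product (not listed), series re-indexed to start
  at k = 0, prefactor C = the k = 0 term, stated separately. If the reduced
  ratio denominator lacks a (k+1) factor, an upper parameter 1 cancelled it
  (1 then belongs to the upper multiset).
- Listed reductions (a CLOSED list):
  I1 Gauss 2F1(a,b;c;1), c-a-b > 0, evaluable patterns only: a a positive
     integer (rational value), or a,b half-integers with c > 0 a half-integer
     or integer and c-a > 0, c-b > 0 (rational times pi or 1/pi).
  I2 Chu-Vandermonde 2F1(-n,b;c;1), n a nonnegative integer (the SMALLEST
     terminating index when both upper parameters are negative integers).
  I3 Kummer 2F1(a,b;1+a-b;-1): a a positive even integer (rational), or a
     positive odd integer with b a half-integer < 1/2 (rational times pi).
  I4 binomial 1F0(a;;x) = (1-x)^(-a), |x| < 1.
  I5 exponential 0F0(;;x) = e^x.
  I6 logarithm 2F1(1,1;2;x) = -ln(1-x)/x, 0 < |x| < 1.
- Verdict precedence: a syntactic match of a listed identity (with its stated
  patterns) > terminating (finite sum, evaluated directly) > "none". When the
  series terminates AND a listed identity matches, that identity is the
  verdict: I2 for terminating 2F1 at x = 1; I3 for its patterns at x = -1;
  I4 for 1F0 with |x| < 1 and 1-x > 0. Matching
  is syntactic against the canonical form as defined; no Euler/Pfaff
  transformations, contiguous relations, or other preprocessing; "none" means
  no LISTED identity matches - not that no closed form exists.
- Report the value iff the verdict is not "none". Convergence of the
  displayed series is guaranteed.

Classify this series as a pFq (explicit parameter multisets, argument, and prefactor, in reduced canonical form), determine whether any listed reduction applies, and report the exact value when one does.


Canonical form: C = 1 times 1F0 with upper {-6}, lower {-}, x = -\frac{8}{3}. Verdict: terminating at k = 6: the factor (-6)_k kills every later term; summing the 7 survivors is exact. Hence: \frac{1771561}{729}.

The tell: t_0 being 1, the (-1)^k factor (C = 1, x = -8/3) folds into the argument's sign.
Step ratio: r(k) = -\frac{8}{3} * (k-6) / [(k+1)] - poly over poly, x = -\frac{8}{3} from leading terms; C = 1 at k = 0.


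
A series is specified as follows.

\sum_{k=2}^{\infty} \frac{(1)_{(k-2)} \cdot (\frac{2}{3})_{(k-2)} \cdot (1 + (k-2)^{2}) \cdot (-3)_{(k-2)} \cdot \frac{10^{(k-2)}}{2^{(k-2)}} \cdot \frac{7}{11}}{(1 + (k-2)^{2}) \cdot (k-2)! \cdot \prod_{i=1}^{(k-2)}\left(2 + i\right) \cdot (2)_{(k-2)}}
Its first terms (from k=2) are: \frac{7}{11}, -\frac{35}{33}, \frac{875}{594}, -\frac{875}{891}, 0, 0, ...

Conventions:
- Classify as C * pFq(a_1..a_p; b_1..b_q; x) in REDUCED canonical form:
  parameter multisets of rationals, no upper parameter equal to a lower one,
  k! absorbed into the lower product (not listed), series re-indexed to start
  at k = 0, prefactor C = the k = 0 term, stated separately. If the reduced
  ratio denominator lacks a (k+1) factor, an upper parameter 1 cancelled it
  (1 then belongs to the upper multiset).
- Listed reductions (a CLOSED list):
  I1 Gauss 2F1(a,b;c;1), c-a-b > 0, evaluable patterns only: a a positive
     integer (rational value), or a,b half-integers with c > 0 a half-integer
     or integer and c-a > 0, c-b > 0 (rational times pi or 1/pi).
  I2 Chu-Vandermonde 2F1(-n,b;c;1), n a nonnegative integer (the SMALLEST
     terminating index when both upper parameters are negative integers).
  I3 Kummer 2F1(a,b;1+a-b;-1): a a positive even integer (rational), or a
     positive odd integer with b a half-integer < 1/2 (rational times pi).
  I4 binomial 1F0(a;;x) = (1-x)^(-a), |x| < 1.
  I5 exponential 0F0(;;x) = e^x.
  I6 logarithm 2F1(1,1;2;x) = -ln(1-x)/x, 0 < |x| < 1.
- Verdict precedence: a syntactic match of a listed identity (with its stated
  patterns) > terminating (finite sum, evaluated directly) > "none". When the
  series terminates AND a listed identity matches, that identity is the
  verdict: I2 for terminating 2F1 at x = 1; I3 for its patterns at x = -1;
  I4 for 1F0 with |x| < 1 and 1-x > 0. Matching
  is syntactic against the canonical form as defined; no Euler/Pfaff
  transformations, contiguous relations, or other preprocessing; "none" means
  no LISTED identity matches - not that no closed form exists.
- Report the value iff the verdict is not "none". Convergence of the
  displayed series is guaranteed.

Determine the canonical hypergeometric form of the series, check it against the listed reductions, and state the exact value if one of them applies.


The series (x = 5) is 3F2: upper {-3, \frac{2}{3}, 1}, lower {2, 3}, prefactor \frac{7}{11}. Verdict: terminating - upper -3 stops the sum at k = 3; the 4 terms are added exactly. Exact value: \frac{119}{1782}.

First insight: x = 5 and the two k-th powers (prefactor 7/11) combine into one argument.
Ratio: r(k) = 5 * (k-3) (k+\frac{2}{3}) (k+1) / [(k+2) (k+3) (k+1)] - rational; roots negated = parameters, x = 5, C = \frac{7}{11}.


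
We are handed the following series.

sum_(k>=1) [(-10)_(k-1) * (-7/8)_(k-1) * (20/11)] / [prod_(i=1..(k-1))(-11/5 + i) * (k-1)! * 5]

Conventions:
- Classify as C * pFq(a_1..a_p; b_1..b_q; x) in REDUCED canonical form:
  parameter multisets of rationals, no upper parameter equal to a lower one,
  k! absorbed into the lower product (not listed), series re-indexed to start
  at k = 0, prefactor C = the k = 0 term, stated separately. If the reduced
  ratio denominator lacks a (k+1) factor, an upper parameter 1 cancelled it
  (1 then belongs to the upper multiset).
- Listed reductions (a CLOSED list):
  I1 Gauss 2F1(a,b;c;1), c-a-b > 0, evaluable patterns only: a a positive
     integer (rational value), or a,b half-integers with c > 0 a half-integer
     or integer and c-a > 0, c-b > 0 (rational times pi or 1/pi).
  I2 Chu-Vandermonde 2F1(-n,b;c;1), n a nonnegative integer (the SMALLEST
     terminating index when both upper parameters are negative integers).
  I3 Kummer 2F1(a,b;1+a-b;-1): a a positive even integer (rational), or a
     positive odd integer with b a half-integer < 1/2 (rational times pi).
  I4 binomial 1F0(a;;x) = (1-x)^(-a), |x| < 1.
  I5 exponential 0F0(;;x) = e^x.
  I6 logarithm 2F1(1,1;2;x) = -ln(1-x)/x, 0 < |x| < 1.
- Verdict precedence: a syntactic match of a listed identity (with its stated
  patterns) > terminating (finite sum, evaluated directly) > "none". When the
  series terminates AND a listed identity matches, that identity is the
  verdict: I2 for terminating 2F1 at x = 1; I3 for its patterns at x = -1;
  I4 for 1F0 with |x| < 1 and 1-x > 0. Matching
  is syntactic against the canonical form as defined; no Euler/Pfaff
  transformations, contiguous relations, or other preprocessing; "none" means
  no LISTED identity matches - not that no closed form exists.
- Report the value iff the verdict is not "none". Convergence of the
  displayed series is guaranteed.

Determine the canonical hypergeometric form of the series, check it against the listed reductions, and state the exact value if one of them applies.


At argument 1: a 2F1 with upper {-10, -7/8}, lower {-6/5}, scaled by C = 4/11. Verdict at x = 1: the Chu-Vandermonde identity I2 matches (terminating 2F1 at x = 1 with n = 10, b = -7/8, c = -6/5). Exact value: -108004122935821/37864431681536.

Structural cue: from the first term 4/11: the lower running product (C = 4/11, x = 1) is a rising factorial.
Step ratio: r(k) = 1 * (k-10) (k-7/8) / [(k-6/5) (k+1)] - rational in k, leading ratio 1; with t_0 = 4/11, classification follows.


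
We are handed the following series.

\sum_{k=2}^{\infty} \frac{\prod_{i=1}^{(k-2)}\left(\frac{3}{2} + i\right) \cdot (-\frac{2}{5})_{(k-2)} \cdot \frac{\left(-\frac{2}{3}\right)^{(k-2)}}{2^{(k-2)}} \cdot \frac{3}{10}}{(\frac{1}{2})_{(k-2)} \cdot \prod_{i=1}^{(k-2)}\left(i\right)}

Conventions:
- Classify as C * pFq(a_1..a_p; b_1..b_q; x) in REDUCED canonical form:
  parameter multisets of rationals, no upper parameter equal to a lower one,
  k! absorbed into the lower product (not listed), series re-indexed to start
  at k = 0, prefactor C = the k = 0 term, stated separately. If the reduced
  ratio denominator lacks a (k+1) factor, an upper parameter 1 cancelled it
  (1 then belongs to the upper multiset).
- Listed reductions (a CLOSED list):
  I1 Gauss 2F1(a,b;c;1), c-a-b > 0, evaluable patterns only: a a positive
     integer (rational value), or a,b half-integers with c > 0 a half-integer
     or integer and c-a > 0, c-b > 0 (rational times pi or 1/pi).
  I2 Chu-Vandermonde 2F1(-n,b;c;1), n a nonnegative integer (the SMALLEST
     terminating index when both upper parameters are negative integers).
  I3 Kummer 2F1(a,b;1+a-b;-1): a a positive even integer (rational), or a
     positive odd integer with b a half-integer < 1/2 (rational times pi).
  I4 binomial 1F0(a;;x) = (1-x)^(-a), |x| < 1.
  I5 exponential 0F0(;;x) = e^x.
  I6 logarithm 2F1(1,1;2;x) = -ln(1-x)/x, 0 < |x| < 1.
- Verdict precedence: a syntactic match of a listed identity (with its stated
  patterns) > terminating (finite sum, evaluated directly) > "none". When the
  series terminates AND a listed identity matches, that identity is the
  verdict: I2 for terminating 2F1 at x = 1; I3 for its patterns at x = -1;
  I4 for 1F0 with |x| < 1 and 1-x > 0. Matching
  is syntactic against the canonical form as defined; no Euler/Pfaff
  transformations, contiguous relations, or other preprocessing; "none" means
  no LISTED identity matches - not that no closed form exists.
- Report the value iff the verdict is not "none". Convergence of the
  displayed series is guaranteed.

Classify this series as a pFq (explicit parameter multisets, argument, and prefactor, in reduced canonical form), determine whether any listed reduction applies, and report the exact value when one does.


The series (x = -\frac{1}{3}) is 2F1: upper {-\frac{2}{5}, \frac{5}{2}}, lower {\frac{1}{2}}, prefactor \frac{3}{10}. Verdict: none - this 2F1 at x = -\frac{1}{3} matches no listed pattern, and upper {-\frac{2}{5}, \frac{5}{2}} holds no stopper.

Key observation: with t_0 = \frac{3}{10}, the running product (C = 3/10) telescopes to a rising factorial.
Consecutive-term ratio: r(k) = -\frac{1}{3} * (k-\frac{2}{5}) (k+\frac{5}{2}) / [(k+\frac{1}{2}) (k+1)] - poly over poly, x = -\frac{1}{3} from leading terms; C = \frac{3}{10} at k = 0.
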